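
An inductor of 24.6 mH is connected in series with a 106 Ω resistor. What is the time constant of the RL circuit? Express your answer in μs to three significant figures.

τ ≈ 232 μs

τ = L/R = (2.460×10^-2 H)/(106 Ω) = 2.321×10^-4 s.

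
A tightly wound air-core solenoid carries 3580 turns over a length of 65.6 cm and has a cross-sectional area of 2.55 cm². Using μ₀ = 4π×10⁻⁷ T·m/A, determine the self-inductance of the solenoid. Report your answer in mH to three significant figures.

A = 2.55 cm² = 2.550×10^-4 m².
For a long solenoid, L = μ₀N²A/ℓ.
L = (4π×10⁻⁷)(3580)²(2.550×10^-4)/(0.656 m) = 6.261×10^-3 H.

L ≈ 6.26 mH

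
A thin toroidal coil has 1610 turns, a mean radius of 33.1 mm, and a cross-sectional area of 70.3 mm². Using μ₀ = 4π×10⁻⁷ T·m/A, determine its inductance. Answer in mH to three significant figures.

For a thin toroid, L = μ₀N²A/(2πR).
L = (4π×10⁻⁷)(1610)²(7.030×10^-5) / (2π×3.310×10^-2 m) = 1.101×10^-3 H.

L ≈ 1.10 mH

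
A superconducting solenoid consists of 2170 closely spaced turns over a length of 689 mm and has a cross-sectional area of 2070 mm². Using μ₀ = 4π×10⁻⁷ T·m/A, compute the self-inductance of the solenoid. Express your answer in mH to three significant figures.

A = 2070 mm² = 2.070×10^-3 m².
For a long solenoid, L = μ₀N²A/ℓ.
L = (4π×10⁻⁷)(2170)²(2.070×10^-3)/(0.689 m) = 1.778×10^-2 H.

L ≈ 17.8 mH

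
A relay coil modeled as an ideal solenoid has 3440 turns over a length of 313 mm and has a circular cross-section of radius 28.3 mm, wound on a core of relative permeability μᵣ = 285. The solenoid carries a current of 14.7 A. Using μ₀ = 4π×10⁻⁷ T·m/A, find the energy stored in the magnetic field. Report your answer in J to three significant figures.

U ≈ 3680 J

A = πr² = π(2.830×10^-2 m)² = 2.516×10^-3 m².
L = μ₀μᵣN²A/ℓ = (4π×10⁻⁷)(285)(3440)²(2.516×10^-3)/(0.313) = 34.07 H.
U = ½LI² = ½(34.07)(14.7)² = 3.681×10^3 J.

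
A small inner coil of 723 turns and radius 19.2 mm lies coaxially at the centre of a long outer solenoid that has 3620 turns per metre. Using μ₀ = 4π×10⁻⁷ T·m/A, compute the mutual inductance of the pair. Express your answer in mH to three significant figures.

The outer solenoid produces a uniform field B₁ = μ₀n₁I₁ across the inner coil,
so the flux linkage is N₂Φ = N₂B₁A₂ = μ₀n₁N₂A₂·I₁, giving M = μ₀n₁N₂A₂.
A₂ = πr² = π(1.920×10^-2 m)² = 1.158×10^-3 m².
M = (4π×10⁻⁷)(3620)(723)(1.158×10^-3) = 3.809×10^-3 H.

M ≈ 3.81 mH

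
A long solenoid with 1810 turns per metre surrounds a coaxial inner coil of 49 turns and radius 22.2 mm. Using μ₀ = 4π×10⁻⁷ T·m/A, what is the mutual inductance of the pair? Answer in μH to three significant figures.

M ≈ 173 μH

The outer solenoid produces a uniform field B₁ = μ₀n₁I₁ across the inner coil,
so the flux linkage is N₂Φ = N₂B₁A₂ = μ₀n₁N₂A₂·I₁, giving M = μ₀n₁N₂A₂.
A₂ = πr² = π(2.220×10^-2 m)² = 1.548×10^-3 m².
M = (4π×10⁻⁷)(1810)(49)(1.548×10^-3) = 1.726×10^-4 H.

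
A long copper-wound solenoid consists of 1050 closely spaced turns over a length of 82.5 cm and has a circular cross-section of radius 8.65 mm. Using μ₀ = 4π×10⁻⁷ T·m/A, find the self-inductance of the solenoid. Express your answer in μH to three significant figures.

L ≈ 395 μH

A = πr² = π(8.650×10^-3 m)² = 2.351×10^-4 m².
For a long solenoid, L = μ₀N²A/ℓ.
L = (4π×10⁻⁷)(1050)²(2.351×10^-4)/(0.825 m) = 3.947×10^-4 H.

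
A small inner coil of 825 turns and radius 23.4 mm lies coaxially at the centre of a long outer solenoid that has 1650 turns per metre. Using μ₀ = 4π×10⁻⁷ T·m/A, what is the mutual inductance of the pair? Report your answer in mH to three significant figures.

M ≈ 2.94 mH

The outer solenoid produces a uniform field B₁ = μ₀n₁I₁ across the inner coil,
so the flux linkage is N₂Φ = N₂B₁A₂ = μ₀n₁N₂A₂·I₁, giving M = μ₀n₁N₂A₂.
A₂ = πr² = π(2.340×10^-2 m)² = 1.720×10^-3 m².
M = (4π×10⁻⁷)(1650)(825)(1.720×10^-3) = 2.943×10^-3 H.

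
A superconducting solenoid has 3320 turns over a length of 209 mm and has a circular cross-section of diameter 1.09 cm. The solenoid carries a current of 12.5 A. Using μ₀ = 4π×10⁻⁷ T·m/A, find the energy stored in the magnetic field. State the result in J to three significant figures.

A = π(d/2)² = π(5.450×10^-3 m)² = 9.331×10^-5 m².
L = μ₀N²A/ℓ = (4π×10⁻⁷)(3320)²(9.331×10^-5)/(0.209) = 6.184×10^-3 H.
U = ½LI² = ½(6.184×10^-3)(12.5)² = 0.4831 J.

U ≈ 0.483 J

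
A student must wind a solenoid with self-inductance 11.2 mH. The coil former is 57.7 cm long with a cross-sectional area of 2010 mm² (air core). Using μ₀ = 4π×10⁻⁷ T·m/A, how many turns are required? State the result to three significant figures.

A = 2010 mm² = 2.010×10^-3 m².
From L = μ₀N²A/ℓ, N = √(Lℓ / (μ₀A)).
N = √[(1.120×10^-2)(0.577) / ((4π×10⁻⁷)×2.010×10^-3)] = √(2.559×10^6) ≈ 1599.5.

N ≈ 1600 turns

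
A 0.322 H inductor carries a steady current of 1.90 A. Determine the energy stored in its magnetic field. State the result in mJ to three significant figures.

Stored magnetic energy: U = ½LI².
U = ½(0.322 H)(1.90 A)² = 0.5812 J.

U ≈ 581 mJ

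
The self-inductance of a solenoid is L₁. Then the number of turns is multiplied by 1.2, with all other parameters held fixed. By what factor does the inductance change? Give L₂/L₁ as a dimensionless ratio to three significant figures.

For a solenoid, L ∝ μᵣN²A/ℓ.
L₂/L₁ = (1.2)^2 = 1.44.

L₂/L₁ = 1.44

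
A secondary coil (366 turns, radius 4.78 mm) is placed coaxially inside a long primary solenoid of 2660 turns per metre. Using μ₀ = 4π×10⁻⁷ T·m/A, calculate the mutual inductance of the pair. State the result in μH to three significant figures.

M ≈ 87.8 μH

The outer solenoid produces a uniform field B₁ = μ₀n₁I₁ across the inner coil,
so the flux linkage is N₂Φ = N₂B₁A₂ = μ₀n₁N₂A₂·I₁, giving M = μ₀n₁N₂A₂.
A₂ = πr² = π(4.780×10^-3 m)² = 7.178×10^-5 m².
M = (4π×10⁻⁷)(2660)(366)(7.178×10^-5) = 8.782×10^-5 H.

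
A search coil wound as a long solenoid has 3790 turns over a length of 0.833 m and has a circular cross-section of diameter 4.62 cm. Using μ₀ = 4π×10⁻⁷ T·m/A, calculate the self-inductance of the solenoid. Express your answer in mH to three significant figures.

L ≈ 36.3 mH

A = π(d/2)² = π(2.310×10^-2 m)² = 1.676×10^-3 m².
For a long solenoid, L = μ₀N²A/ℓ.
L = (4π×10⁻⁷)(3790)²(1.676×10^-3)/(0.833 m) = 3.633×10^-2 H.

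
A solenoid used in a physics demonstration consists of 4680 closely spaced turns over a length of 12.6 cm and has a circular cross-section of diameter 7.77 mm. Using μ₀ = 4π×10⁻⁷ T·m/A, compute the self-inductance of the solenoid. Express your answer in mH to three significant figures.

L ≈ 10.4 mH

A = π(d/2)² = π(3.885×10^-3 m)² = 4.742×10^-5 m².
For a long solenoid, L = μ₀N²A/ℓ.
L = (4π×10⁻⁷)(4680)²(4.742×10^-5)/(0.126 m) = 1.036×10^-2 H.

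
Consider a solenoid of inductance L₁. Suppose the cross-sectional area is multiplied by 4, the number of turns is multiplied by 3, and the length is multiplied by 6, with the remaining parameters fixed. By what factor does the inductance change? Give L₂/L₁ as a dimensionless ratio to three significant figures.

L₂/L₁ = 6.00

For a solenoid, L ∝ μᵣN²A/ℓ.
L₂/L₁ = (4) × (3)^2 × (6)^-1 = 6.00.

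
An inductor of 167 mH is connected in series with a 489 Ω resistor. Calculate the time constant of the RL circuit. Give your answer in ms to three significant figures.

τ = L/R = (0.167 H)/(489 Ω) = 3.415×10^-4 s.

τ ≈ 0.342 ms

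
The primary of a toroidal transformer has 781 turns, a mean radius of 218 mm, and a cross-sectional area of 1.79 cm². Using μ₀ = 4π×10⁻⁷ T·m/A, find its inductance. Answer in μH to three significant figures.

L ≈ 100 μH

For a thin toroid, L = μ₀N²A/(2πR).
L = (4π×10⁻⁷)(781)²(1.790×10^-4) / (2π×0.218 m) = 1.002×10^-4 H.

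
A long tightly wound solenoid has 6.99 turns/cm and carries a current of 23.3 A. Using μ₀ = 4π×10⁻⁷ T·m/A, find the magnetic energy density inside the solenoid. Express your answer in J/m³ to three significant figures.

B = μ₀nI = (4π×10⁻⁷)(699)(23.3) = 2.047×10^-2 T.
u = B²/(2μ₀) = (2.047×10^-2)²/(2×4π×10⁻⁷) = 166.7 J/m³.

u ≈ 167 J/m³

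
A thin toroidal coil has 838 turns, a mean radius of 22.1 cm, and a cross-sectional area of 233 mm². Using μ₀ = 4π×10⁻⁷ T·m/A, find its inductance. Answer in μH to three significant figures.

For a thin toroid, L = μ₀N²A/(2πR).
L = (4π×10⁻⁷)(838)²(2.330×10^-4) / (2π×0.221 m) = 1.481×10^-4 H.

L ≈ 148 μH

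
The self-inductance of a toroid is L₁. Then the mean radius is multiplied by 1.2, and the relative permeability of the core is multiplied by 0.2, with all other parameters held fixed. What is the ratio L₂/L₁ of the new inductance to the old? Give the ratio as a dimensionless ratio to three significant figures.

For a toroid, L ∝ μᵣN²A/R.
L₂/L₁ = (1.2)^-1 × (0.2) = 0.167.

L₂/L₁ = 0.167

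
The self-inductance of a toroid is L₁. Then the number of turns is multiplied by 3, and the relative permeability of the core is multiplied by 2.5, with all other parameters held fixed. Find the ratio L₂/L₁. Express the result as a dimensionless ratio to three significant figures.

L₂/L₁ = 22.5

For a toroid, L ∝ μᵣN²A/R.
L₂/L₁ = (3)^2 × (2.5) = 22.5.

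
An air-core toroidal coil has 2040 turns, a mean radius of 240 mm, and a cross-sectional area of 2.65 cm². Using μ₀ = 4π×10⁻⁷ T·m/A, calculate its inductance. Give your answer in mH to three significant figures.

For a thin toroid, L = μ₀N²A/(2πR).
L = (4π×10⁻⁷)(2040)²(2.650×10^-4) / (2π×0.24 m) = 9.190×10^-4 H.

L ≈ 0.919 mH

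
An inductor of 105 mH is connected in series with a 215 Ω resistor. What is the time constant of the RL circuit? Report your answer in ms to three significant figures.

τ = L/R = (0.105 H)/(215 Ω) = 4.884×10^-4 s.

τ ≈ 0.488 ms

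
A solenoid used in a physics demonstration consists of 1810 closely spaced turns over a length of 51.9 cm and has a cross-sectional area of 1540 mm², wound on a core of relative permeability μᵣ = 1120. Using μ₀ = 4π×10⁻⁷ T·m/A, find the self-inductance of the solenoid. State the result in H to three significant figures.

A = 1540 mm² = 1.540×10^-3 m².
For a long solenoid, L = μ₀μᵣN²A/ℓ.
L = (4π×10⁻⁷)(1120)(1810)²(1.540×10^-3)/(0.519 m) = 13.68 H.

L ≈ 13.7 H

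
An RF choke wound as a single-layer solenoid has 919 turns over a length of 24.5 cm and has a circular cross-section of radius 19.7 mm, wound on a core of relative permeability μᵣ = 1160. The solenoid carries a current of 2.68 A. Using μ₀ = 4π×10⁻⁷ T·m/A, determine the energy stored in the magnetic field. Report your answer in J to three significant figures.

U ≈ 22.0 J

A = πr² = π(1.970×10^-2 m)² = 1.219×10^-3 m².
L = μ₀μᵣN²A/ℓ = (4π×10⁻⁷)(1160)(919)²(1.219×10^-3)/(0.245) = 6.127 H.
U = ½LI² = ½(6.127)(2.68)² = 22 J.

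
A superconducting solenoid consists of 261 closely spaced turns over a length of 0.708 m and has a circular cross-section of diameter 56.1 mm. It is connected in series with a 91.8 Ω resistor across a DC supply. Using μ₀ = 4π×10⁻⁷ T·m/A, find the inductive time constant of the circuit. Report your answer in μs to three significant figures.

τ ≈ 3.26 μs

A = π(d/2)² = π(2.805×10^-2 m)² = 2.472×10^-3 m².
L = μ₀N²A/ℓ = (4π×10⁻⁷)(261)²(2.472×10^-3)/(0.708) = 2.989×10^-4 H.
τ = L/R = (2.989×10^-4)/(91.8) = 3.256×10^-6 s.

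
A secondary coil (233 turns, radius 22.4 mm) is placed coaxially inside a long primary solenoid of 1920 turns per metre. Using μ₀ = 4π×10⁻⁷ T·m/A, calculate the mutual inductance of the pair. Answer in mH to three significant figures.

M ≈ 0.886 mH

The outer solenoid produces a uniform field B₁ = μ₀n₁I₁ across the inner coil,
so the flux linkage is N₂Φ = N₂B₁A₂ = μ₀n₁N₂A₂·I₁, giving M = μ₀n₁N₂A₂.
A₂ = πr² = π(2.240×10^-2 m)² = 1.576×10^-3 m².
M = (4π×10⁻⁷)(1920)(233)(1.576×10^-3) = 8.862×10^-4 H.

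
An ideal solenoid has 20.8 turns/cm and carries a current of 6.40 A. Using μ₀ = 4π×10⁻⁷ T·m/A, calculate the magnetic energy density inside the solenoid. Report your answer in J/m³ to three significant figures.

u ≈ 111 J/m³

B = μ₀nI = (4π×10⁻⁷)(2.080×10^3)(6.40) = 1.673×10^-2 T.
u = B²/(2μ₀) = (1.673×10^-2)²/(2×4π×10⁻⁷) = 111.3 J/m³.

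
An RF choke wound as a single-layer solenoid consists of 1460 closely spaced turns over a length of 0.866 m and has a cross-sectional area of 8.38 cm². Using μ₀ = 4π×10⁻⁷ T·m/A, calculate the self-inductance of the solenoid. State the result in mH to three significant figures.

A = 8.38 cm² = 8.380×10^-4 m².
For a long solenoid, L = μ₀N²A/ℓ.
L = (4π×10⁻⁷)(1460)²(8.380×10^-4)/(0.866 m) = 2.592×10^-3 H.

L ≈ 2.59 mH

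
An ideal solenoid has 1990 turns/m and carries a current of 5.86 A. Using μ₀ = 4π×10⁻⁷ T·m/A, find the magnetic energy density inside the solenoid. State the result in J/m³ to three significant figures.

B = μ₀nI = (4π×10⁻⁷)(1.990×10^3)(5.86) = 1.465×10^-2 T.
u = B²/(2μ₀) = (1.465×10^-2)²/(2×4π×10⁻⁷) = 85.44 J/m³.

u ≈ 85.4 J/m³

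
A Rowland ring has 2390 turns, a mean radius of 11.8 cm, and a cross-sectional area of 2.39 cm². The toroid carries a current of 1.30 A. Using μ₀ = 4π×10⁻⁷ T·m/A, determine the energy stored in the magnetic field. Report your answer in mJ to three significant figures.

L = μ₀N²A/(2πR) = (4π×10⁻⁷)(2390)²(2.390×10^-4)/(2π×0.118) = 2.314×10^-3 H.
U = ½LI² = ½(2.314×10^-3)(1.30)² = 1.955×10^-3 J.

U ≈ 1.96 mJ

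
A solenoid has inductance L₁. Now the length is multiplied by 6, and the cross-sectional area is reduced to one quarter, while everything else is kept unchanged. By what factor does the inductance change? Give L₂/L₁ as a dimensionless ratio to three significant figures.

For a solenoid, L ∝ μᵣN²A/ℓ.
L₂/L₁ = (6)^-1 × (0.25) = 0.0417.

L₂/L₁ = 0.0417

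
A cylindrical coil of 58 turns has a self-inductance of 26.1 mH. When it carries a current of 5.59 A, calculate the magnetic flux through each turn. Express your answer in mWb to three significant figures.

From L = NΦ_B/I, the flux per turn is Φ_B = LI/N.
Φ_B = (2.610×10^-2 H)(5.59 A)/58 = 2.515×10^-3 Wb.

Φ_B ≈ 2.52 mWb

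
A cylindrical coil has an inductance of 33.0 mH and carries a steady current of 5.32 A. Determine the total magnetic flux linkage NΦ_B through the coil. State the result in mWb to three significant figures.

NΦ_B ≈ 176 mWb

From L = NΦ_B/I, the flux linkage is NΦ_B = LI.
NΦ_B = (3.300×10^-2 H)(5.32 A) = 0.1756 Wb.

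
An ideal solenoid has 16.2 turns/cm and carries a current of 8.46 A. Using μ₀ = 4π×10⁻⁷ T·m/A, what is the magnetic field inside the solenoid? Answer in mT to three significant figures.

Inside a long solenoid, B = μ₀nI.
B = (4π×10⁻⁷)(1.620×10^3 m⁻¹)(8.46 A) = 1.722×10^-2 T.

B ≈ 17.2 mT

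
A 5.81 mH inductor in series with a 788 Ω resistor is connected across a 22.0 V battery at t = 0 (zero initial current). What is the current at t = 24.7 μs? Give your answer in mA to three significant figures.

I ≈ 26.9 mA

τ = L/R = 5.810×10^-3/788 = 7.373×10^-6 s; final current I_∞ = ε/R = 22.0/788 = 2.792×10^-2 A.
I(t) = I_∞(1 − e^(−t/τ)) with t/τ = 3.350.
I = (2.792×10^-2)(1 − e^(−3.350)) = 2.694×10^-2 A.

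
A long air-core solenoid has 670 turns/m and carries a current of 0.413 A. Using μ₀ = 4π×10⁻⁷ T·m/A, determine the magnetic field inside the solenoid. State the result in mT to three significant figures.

Inside a long solenoid, B = μ₀nI.
B = (4π×10⁻⁷)(670 m⁻¹)(0.413 A) = 3.477×10^-4 T.

B ≈ 0.348 mT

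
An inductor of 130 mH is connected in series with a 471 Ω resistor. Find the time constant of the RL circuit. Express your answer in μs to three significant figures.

τ = L/R = (0.13 H)/(471 Ω) = 2.760×10^-4 s.

τ ≈ 276 μs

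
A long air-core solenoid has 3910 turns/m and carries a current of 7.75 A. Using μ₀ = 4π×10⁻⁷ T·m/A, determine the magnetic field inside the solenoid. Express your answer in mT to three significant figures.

Inside a long solenoid, B = μ₀nI.
B = (4π×10⁻⁷)(3.910×10^3 m⁻¹)(7.75 A) = 3.808×10^-2 T.

B ≈ 38.1 mT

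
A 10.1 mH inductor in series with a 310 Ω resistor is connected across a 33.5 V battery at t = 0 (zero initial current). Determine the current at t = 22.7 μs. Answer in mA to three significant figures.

I ≈ 54.2 mA

τ = L/R = 1.010×10^-2/310 = 3.258×10^-5 s; final current I_∞ = ε/R = 33.5/310 = 0.1081 A.
I(t) = I_∞(1 − e^(−t/τ)) with t/τ = 0.697.
I = (0.1081)(1 − e^(−0.697)) = 5.423×10^-2 A.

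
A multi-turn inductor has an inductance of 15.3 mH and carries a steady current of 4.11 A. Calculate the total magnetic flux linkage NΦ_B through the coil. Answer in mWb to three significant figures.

NΦ_B ≈ 62.9 mWb

From L = NΦ_B/I, the flux linkage is NΦ_B = LI.
NΦ_B = (1.530×10^-2 H)(4.11 A) = 6.288×10^-2 Wb.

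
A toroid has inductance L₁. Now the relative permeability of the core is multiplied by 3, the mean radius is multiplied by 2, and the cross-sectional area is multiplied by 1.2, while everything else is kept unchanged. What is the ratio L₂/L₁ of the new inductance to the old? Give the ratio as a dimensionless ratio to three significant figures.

L₂/L₁ = 1.80

For a toroid, L ∝ μᵣN²A/R.
L₂/L₁ = (3) × (2)^-1 × (1.2) = 1.80.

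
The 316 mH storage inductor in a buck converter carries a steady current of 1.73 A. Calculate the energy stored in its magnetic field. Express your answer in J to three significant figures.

Stored magnetic energy: U = ½LI².
U = ½(0.316 H)(1.73 A)² = 0.4729 J.

U ≈ 0.473 J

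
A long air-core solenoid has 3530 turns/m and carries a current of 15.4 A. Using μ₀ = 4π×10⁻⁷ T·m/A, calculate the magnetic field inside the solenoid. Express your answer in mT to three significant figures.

Inside a long solenoid, B = μ₀nI.
B = (4π×10⁻⁷)(3.530×10^3 m⁻¹)(15.4 A) = 6.831×10^-2 T.

B ≈ 68.3 mT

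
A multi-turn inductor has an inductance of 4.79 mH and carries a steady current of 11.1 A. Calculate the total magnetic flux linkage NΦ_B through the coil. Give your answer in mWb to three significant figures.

From L = NΦ_B/I, the flux linkage is NΦ_B = LI.
NΦ_B = (4.790×10^-3 H)(11.1 A) = 5.317×10^-2 Wb.

NΦ_B ≈ 53.2 mWb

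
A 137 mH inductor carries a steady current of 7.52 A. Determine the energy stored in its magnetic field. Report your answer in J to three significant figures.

Stored magnetic energy: U = ½LI².
U = ½(0.137 H)(7.52 A)² = 3.874 J.

U ≈ 3.87 J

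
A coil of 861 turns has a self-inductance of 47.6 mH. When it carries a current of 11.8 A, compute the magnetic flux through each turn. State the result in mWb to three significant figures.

Φ_B ≈ 0.652 mWb

From L = NΦ_B/I, the flux per turn is Φ_B = LI/N.
Φ_B = (4.760×10^-2 H)(11.8 A)/861 = 6.524×10^-4 Wb.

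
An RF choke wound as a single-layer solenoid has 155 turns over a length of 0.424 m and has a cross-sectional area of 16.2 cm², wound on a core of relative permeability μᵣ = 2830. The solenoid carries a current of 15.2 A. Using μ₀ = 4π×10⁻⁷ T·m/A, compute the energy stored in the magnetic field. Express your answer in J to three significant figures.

U ≈ 37.7 J

A = 16.2 cm² = 1.620×10^-3 m².
L = μ₀μᵣN²A/ℓ = (4π×10⁻⁷)(2830)(155)²(1.620×10^-3)/(0.424) = 0.3264 H.
U = ½LI² = ½(0.3264)(15.2)² = 37.71 J.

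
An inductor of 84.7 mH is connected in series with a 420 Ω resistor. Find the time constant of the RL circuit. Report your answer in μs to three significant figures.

τ = L/R = (8.470×10^-2 H)/(420 Ω) = 2.017×10^-4 s.

τ ≈ 202 μs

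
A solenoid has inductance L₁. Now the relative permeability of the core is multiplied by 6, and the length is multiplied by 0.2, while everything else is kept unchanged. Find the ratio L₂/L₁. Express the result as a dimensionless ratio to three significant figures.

L₂/L₁ = 30.0

For a solenoid, L ∝ μᵣN²A/ℓ.
L₂/L₁ = (6) × (0.2)^-1 = 30.0.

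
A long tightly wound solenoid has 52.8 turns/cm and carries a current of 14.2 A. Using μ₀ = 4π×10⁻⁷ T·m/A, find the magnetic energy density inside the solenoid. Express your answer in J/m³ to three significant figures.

B = μ₀nI = (4π×10⁻⁷)(5.280×10^3)(14.2) = 9.422×10^-2 T.
u = B²/(2μ₀) = (9.422×10^-2)²/(2×4π×10⁻⁷) = 3.532×10^3 J/m³.

u ≈ 3530 J/m³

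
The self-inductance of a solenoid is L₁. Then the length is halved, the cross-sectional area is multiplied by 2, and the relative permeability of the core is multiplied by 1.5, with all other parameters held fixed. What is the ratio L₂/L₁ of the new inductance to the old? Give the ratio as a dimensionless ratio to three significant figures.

L₂/L₁ = 6.00

For a solenoid, L ∝ μᵣN²A/ℓ.
L₂/L₁ = (0.5)^-1 × (2) × (1.5) = 6.00.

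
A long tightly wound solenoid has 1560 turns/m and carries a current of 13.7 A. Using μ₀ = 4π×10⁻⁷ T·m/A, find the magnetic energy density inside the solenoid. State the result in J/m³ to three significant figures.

u ≈ 287 J/m³

B = μ₀nI = (4π×10⁻⁷)(1.560×10^3)(13.7) = 2.686×10^-2 T.
u = B²/(2μ₀) = (2.686×10^-2)²/(2×4π×10⁻⁷) = 287 J/m³.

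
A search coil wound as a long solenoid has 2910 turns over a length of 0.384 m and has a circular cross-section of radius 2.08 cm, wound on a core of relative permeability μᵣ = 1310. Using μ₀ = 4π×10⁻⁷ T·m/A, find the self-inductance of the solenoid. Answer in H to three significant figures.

A = πr² = π(2.080×10^-2 m)² = 1.359×10^-3 m².
For a long solenoid, L = μ₀μᵣN²A/ℓ.
L = (4π×10⁻⁷)(1310)(2910)²(1.359×10^-3)/(0.384 m) = 49.34 H.

L ≈ 49.3 H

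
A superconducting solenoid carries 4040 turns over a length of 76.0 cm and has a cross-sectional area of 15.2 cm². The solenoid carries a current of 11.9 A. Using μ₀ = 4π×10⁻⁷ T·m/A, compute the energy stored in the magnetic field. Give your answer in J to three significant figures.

A = 15.2 cm² = 1.520×10^-3 m².
L = μ₀N²A/ℓ = (4π×10⁻⁷)(4040)²(1.520×10^-3)/(0.76) = 4.102×10^-2 H.
U = ½LI² = ½(4.102×10^-2)(11.9)² = 2.904 J.

U ≈ 2.90 J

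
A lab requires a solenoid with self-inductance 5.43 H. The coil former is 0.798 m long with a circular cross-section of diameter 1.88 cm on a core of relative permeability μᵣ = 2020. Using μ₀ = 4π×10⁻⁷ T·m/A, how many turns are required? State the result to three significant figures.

N ≈ 2480 turns

A = π(d/2)² = π(9.400×10^-3 m)² = 2.776×10^-4 m².
From L = μ₀μᵣN²A/ℓ, N = √(Lℓ / (μ₀μᵣA)).
N = √[(5.43)(0.798) / ((4π×10⁻⁷)(2020)×2.776×10^-4)] = √(6.149×10^6) ≈ 2479.8.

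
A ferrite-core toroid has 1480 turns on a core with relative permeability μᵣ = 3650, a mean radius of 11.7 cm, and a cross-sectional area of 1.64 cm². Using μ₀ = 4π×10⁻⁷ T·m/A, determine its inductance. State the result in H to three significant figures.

L ≈ 2.24 H

For a thin toroid, L = μ₀μᵣN²A/(2πR).
L = (4π×10⁻⁷)(3650)(1480)²(1.640×10^-4) / (2π×0.117 m) = 2.241 H.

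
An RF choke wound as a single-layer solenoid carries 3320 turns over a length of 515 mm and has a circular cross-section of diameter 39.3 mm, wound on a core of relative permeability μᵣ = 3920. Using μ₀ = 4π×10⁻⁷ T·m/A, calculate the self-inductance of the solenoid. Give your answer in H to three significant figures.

L ≈ 128 H

A = π(d/2)² = π(1.965×10^-2 m)² = 1.213×10^-3 m².
For a long solenoid, L = μ₀μᵣN²A/ℓ.
L = (4π×10⁻⁷)(3920)(3320)²(1.213×10^-3)/(0.515 m) = 127.9 H.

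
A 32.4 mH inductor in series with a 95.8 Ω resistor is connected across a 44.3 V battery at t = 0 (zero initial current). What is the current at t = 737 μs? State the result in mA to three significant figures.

I ≈ 410 mA

τ = L/R = 3.240×10^-2/95.8 = 3.382×10^-4 s; final current I_∞ = ε/R = 44.3/95.8 = 0.4624 A.
I(t) = I_∞(1 − e^(−t/τ)) with t/τ = 2.179.
I = (0.4624)(1 − e^(−2.179)) = 0.4101 A.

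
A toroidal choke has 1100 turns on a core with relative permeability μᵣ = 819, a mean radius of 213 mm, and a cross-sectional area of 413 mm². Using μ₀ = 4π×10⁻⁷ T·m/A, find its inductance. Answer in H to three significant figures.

For a thin toroid, L = μ₀μᵣN²A/(2πR).
L = (4π×10⁻⁷)(819)(1100)²(4.130×10^-4) / (2π×0.213 m) = 0.3843 H.

L ≈ 0.384 H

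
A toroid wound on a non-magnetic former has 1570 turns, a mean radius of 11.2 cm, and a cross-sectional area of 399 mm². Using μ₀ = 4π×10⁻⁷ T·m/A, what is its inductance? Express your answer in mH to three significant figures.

For a thin toroid, L = μ₀N²A/(2πR).
L = (4π×10⁻⁷)(1570)²(3.990×10^-4) / (2π×0.112 m) = 1.756×10^-3 H.

L ≈ 1.76 mH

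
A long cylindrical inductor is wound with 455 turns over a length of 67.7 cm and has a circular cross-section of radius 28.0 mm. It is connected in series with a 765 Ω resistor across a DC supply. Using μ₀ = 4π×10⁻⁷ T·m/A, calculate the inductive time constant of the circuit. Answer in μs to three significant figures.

τ ≈ 1.24 μs

A = πr² = π(2.800×10^-2 m)² = 2.463×10^-3 m².
L = μ₀N²A/ℓ = (4π×10⁻⁷)(455)²(2.463×10^-3)/(0.677) = 9.4648×10^-4 H.
τ = L/R = (9.4648×10^-4)/(765) = 1.237×10^-6 s.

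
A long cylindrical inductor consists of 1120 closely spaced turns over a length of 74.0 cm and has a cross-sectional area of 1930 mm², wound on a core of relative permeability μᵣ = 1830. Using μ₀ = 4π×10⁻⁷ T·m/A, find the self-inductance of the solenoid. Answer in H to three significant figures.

L ≈ 7.52 H

A = 1930 mm² = 1.930×10^-3 m².
For a long solenoid, L = μ₀μᵣN²A/ℓ.
L = (4π×10⁻⁷)(1830)(1120)²(1.930×10^-3)/(0.74 m) = 7.524 H.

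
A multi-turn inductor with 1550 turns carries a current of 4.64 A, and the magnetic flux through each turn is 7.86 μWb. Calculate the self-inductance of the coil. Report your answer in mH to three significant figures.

L ≈ 2.63 mH

Self-inductance is defined by L = NΦ_B/I (flux linkage over current).
L = (1550)(7.860×10^-6 Wb)/(4.64 A) = 2.626×10^-3 H.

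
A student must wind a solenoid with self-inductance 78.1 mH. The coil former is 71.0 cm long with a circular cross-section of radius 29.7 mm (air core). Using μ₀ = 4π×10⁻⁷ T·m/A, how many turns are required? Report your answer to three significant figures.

A = πr² = π(2.970×10^-2 m)² = 2.771×10^-3 m².
From L = μ₀N²A/ℓ, N = √(Lℓ / (μ₀A)).
N = √[(7.810×10^-2)(0.71) / ((4π×10⁻⁷)×2.771×10^-3)] = √(1.592×10^7) ≈ 3990.4.

N ≈ 3990 turns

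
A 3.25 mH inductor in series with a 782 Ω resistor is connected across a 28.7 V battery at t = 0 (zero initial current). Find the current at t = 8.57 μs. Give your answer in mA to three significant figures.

τ = L/R = 3.250×10^-3/782 = 4.156×10^-6 s; final current I_∞ = ε/R = 28.7/782 = 3.670×10^-2 A.
I(t) = I_∞(1 − e^(−t/τ)) with t/τ = 2.062.
I = (3.670×10^-2)(1 − e^(−2.062)) = 3.203×10^-2 A.

I ≈ 32.0 mA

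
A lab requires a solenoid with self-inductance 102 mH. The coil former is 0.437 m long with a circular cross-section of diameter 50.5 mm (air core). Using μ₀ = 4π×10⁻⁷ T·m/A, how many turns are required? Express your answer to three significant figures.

A = π(d/2)² = π(2.525×10^-2 m)² = 2.003×10^-3 m².
From L = μ₀N²A/ℓ, N = √(Lℓ / (μ₀A)).
N = √[(0.102)(0.437) / ((4π×10⁻⁷)×2.003×10^-3)] = √(1.771×10^7) ≈ 4208.2.

N ≈ 4210 turns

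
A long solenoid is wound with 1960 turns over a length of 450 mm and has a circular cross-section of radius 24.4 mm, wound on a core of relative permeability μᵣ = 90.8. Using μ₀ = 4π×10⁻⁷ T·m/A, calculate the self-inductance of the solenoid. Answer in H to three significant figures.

A = πr² = π(2.440×10^-2 m)² = 1.870×10^-3 m².
For a long solenoid, L = μ₀μᵣN²A/ℓ.
L = (4π×10⁻⁷)(90.8)(1960)²(1.870×10^-3)/(0.45 m) = 1.822 H.

L ≈ 1.82 H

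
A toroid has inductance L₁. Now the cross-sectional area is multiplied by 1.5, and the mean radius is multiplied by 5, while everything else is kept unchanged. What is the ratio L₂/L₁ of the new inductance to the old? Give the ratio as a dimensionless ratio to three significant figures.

L₂/L₁ = 0.300

For a toroid, L ∝ μᵣN²A/R.
L₂/L₁ = (1.5) × (5)^-1 = 0.300.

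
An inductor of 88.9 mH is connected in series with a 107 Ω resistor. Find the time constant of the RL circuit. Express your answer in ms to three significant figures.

τ = L/R = (8.890×10^-2 H)/(107 Ω) = 8.308×10^-4 s.

τ ≈ 0.831 ms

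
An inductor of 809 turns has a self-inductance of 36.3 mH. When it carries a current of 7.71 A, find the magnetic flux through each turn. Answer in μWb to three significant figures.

From L = NΦ_B/I, the flux per turn is Φ_B = LI/N.
Φ_B = (3.630×10^-2 H)(7.71 A)/809 = 3.459×10^-4 Wb.

Φ_B ≈ 346 μWb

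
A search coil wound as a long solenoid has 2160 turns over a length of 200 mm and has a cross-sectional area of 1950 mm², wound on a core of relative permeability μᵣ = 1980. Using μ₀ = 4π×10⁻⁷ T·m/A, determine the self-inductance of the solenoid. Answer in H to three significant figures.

A = 1950 mm² = 1.950×10^-3 m².
For a long solenoid, L = μ₀μᵣN²A/ℓ.
L = (4π×10⁻⁷)(1980)(2160)²(1.950×10^-3)/(0.2 m) = 113.2 H.

L ≈ 113 H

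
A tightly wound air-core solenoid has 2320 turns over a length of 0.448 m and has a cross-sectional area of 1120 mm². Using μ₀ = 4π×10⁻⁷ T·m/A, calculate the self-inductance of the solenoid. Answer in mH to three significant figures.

L ≈ 16.9 mH

A = 1120 mm² = 1.120×10^-3 m².
For a long solenoid, L = μ₀N²A/ℓ.
L = (4π×10⁻⁷)(2320)²(1.120×10^-3)/(0.448 m) = 1.691×10^-2 H.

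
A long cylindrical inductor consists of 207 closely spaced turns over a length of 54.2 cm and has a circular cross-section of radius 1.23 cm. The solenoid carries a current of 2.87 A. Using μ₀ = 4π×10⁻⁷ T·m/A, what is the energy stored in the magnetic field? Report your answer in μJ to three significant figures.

A = πr² = π(1.230×10^-2 m)² = 4.753×10^-4 m².
L = μ₀N²A/ℓ = (4π×10⁻⁷)(207)²(4.753×10^-4)/(0.542) = 4.722×10^-5 H.
U = ½LI² = ½(4.722×10^-5)(2.87)² = 1.9447×10^-4 J.

U ≈ 194 μJ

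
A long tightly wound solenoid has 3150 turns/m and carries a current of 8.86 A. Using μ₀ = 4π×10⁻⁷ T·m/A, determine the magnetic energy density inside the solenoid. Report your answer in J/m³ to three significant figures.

B = μ₀nI = (4π×10⁻⁷)(3.150×10^3)(8.86) = 3.507×10^-2 T.
u = B²/(2μ₀) = (3.507×10^-2)²/(2×4π×10⁻⁷) = 489.4 J/m³.

u ≈ 489 J/m³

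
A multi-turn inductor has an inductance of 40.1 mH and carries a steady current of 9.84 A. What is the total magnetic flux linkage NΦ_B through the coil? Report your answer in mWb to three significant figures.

From L = NΦ_B/I, the flux linkage is NΦ_B = LI.
NΦ_B = (4.010×10^-2 H)(9.84 A) = 0.3946 Wb.

NΦ_B ≈ 395 mWb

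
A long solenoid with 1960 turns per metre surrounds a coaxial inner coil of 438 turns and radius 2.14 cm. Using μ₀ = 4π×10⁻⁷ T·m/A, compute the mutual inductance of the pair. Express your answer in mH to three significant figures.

M ≈ 1.55 mH

The outer solenoid produces a uniform field B₁ = μ₀n₁I₁ across the inner coil,
so the flux linkage is N₂Φ = N₂B₁A₂ = μ₀n₁N₂A₂·I₁, giving M = μ₀n₁N₂A₂.
A₂ = πr² = π(2.140×10^-2 m)² = 1.439×10^-3 m².
M = (4π×10⁻⁷)(1960)(438)(1.439×10^-3) = 1.552×10^-3 H.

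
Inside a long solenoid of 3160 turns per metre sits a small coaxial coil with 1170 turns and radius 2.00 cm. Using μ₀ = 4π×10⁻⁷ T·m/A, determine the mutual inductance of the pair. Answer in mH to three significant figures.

The outer solenoid produces a uniform field B₁ = μ₀n₁I₁ across the inner coil,
so the flux linkage is N₂Φ = N₂B₁A₂ = μ₀n₁N₂A₂·I₁, giving M = μ₀n₁N₂A₂.
A₂ = πr² = π(2.000×10^-2 m)² = 1.257×10^-3 m².
M = (4π×10⁻⁷)(3160)(1170)(1.257×10^-3) = 5.838×10^-3 H.

M ≈ 5.84 mH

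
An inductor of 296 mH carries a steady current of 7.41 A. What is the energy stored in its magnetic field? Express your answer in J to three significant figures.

U ≈ 8.13 J

Stored magnetic energy: U = ½LI².
U = ½(0.296 H)(7.41 A)² = 8.126 J.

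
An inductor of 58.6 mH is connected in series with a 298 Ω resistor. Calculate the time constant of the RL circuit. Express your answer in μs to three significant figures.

τ = L/R = (5.860×10^-2 H)/(298 Ω) = 1.966×10^-4 s.

τ ≈ 197 μs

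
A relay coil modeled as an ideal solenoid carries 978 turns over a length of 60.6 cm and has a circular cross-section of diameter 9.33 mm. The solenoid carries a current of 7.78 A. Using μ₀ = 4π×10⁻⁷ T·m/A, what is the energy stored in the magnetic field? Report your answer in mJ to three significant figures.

A = π(d/2)² = π(4.665×10^-3 m)² = 6.837×10^-5 m².
L = μ₀N²A/ℓ = (4π×10⁻⁷)(978)²(6.837×10^-5)/(0.606) = 1.356×10^-4 H.
U = ½LI² = ½(1.356×10^-4)(7.78)² = 4.104×10^-3 J.

U ≈ 4.10 mJ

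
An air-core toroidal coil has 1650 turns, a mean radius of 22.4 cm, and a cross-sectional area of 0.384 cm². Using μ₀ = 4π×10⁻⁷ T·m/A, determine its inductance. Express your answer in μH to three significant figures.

For a thin toroid, L = μ₀N²A/(2πR).
L = (4π×10⁻⁷)(1650)²(3.840×10^-5) / (2π×0.224 m) = 9.334×10^-5 H.

L ≈ 93.3 μH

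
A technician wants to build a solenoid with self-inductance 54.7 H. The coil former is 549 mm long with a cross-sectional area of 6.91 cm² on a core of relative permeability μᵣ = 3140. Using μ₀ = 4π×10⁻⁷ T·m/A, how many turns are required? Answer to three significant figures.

N ≈ 3320 turns

A = 6.91 cm² = 6.910×10^-4 m².
From L = μ₀μᵣN²A/ℓ, N = √(Lℓ / (μ₀μᵣA)).
N = √[(54.7)(0.549) / ((4π×10⁻⁷)(3140)×6.910×10^-4)] = √(1.101×10^7) ≈ 3318.7.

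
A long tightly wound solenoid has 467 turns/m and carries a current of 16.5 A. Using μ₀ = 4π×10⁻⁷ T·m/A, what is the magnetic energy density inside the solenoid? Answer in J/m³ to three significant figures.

u ≈ 37.3 J/m³

B = μ₀nI = (4π×10⁻⁷)(467)(16.5) = 9.683×10^-3 T.
u = B²/(2μ₀) = (9.683×10^-3)²/(2×4π×10⁻⁷) = 37.31 J/m³.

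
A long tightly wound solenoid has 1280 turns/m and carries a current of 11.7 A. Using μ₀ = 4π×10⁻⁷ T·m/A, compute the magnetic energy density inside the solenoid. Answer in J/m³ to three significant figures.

B = μ₀nI = (4π×10⁻⁷)(1.280×10^3)(11.7) = 1.882×10^-2 T.
u = B²/(2μ₀) = (1.882×10^-2)²/(2×4π×10⁻⁷) = 140.9 J/m³.

u ≈ 141 J/m³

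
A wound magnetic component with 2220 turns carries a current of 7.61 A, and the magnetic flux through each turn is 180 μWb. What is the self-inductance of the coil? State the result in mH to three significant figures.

Self-inductance is defined by L = NΦ_B/I (flux linkage over current).
L = (2220)(1.800×10^-4 Wb)/(7.61 A) = 5.251×10^-2 H.

L ≈ 52.5 mH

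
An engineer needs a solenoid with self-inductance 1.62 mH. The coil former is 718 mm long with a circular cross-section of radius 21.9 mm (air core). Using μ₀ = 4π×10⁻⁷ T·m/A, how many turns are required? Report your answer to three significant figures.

A = πr² = π(2.190×10^-2 m)² = 1.507×10^-3 m².
From L = μ₀N²A/ℓ, N = √(Lℓ / (μ₀A)).
N = √[(1.620×10^-3)(0.718) / ((4π×10⁻⁷)×1.507×10^-3)] = √(6.143×10^5) ≈ 783.8.

N ≈ 784 turns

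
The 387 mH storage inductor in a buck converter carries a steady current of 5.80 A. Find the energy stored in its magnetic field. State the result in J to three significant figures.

Stored magnetic energy: U = ½LI².
U = ½(0.387 H)(5.80 A)² = 6.509 J.

U ≈ 6.51 J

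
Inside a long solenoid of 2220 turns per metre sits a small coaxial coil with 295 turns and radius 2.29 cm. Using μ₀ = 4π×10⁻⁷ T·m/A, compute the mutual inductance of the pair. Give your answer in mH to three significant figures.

The outer solenoid produces a uniform field B₁ = μ₀n₁I₁ across the inner coil,
so the flux linkage is N₂Φ = N₂B₁A₂ = μ₀n₁N₂A₂·I₁, giving M = μ₀n₁N₂A₂.
A₂ = πr² = π(2.290×10^-2 m)² = 1.647×10^-3 m².
M = (4π×10⁻⁷)(2220)(295)(1.647×10^-3) = 1.356×10^-3 H.

M ≈ 1.36 mH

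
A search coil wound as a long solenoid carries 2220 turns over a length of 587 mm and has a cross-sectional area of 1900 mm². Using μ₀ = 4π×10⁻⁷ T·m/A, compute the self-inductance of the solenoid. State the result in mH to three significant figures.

L ≈ 20.0 mH

A = 1900 mm² = 1.900×10^-3 m².
For a long solenoid, L = μ₀N²A/ℓ.
L = (4π×10⁻⁷)(2220)²(1.900×10^-3)/(0.587 m) = 2.0046×10^-2 H.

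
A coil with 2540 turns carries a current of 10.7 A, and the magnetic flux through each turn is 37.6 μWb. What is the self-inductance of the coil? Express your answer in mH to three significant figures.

L ≈ 8.93 mH

Self-inductance is defined by L = NΦ_B/I (flux linkage over current).
L = (2540)(3.760×10^-5 Wb)/(10.7 A) = 8.926×10^-3 H.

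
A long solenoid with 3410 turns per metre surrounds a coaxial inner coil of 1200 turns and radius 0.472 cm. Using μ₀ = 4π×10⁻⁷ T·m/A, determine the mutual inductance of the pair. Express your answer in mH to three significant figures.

The outer solenoid produces a uniform field B₁ = μ₀n₁I₁ across the inner coil,
so the flux linkage is N₂Φ = N₂B₁A₂ = μ₀n₁N₂A₂·I₁, giving M = μ₀n₁N₂A₂.
A₂ = πr² = π(4.720×10^-3 m)² = 6.999×10^-5 m².
M = (4π×10⁻⁷)(3410)(1200)(6.999×10^-5) = 3.599×10^-4 H.

M ≈ 0.360 mH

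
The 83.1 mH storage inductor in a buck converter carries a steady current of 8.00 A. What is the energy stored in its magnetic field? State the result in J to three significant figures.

U ≈ 2.66 J

Stored magnetic energy: U = ½LI².
U = ½(8.310×10^-2 H)(8.00 A)² = 2.659 J.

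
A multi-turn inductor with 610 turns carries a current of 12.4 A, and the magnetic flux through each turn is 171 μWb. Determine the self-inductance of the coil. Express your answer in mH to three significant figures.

L ≈ 8.41 mH

Self-inductance is defined by L = NΦ_B/I (flux linkage over current).
L = (610)(1.710×10^-4 Wb)/(12.4 A) = 8.412×10^-3 H.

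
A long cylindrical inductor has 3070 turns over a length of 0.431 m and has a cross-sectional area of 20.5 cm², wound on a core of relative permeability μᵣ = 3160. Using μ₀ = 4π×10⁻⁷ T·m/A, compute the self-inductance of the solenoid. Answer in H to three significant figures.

A = 20.5 cm² = 2.050×10^-3 m².
For a long solenoid, L = μ₀μᵣN²A/ℓ.
L = (4π×10⁻⁷)(3160)(3070)²(2.050×10^-3)/(0.431 m) = 178 H.

L ≈ 178 H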